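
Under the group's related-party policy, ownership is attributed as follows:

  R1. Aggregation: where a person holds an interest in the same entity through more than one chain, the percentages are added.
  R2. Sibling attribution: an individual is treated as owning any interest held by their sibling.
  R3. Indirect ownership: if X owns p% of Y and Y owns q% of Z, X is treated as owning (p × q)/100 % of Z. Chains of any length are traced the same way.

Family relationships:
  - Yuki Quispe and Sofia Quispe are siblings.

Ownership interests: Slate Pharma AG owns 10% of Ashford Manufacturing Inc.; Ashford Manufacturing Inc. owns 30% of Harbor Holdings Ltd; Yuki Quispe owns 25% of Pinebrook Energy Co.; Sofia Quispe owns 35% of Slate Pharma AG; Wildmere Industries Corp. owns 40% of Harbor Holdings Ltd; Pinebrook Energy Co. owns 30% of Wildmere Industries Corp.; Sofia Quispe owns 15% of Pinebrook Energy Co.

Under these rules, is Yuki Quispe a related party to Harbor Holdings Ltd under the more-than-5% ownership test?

Yes

By sibling attribution (R2), Yuki Quispe is treated as also owning Sofia Quispe's interest in Pinebrook Energy Co, giving 25% + 15% = 40%.
By sibling attribution (R2), Yuki Quispe is treated as owning Sofia Quispe's 35% interest in Slate Pharma AG.
Chain via Pinebrook Energy Co. → Wildmere Industries Corp. (R3): 40% × 30% × 40% = 4.8% of Harbor Holdings Ltd.
Chain via Slate Pharma AG → Ashford Manufacturing Inc. (R3): 35% × 10% × 30% = 1.05% of Harbor Holdings Ltd.
Aggregating (R1): 4.8% + 1.05% = 5.85%.
5.85% exceeds the 5% threshold, so Yuki is a related party to Harbor Holdings Ltd.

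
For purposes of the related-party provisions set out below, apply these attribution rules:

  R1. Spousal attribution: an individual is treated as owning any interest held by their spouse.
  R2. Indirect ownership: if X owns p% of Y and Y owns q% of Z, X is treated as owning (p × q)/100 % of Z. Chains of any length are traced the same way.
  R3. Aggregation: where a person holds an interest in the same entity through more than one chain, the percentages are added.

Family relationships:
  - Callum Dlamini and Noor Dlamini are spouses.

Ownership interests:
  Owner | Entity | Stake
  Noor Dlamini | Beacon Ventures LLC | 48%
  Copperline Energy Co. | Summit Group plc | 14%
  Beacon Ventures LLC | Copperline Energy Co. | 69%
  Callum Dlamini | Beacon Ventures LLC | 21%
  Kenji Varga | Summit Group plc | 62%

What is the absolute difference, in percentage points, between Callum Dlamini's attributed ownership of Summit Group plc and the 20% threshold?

13.3346

By spousal attribution (R1), Callum Dlamini is treated as also owning Noor Dlamini's interest in Beacon Ventures LLC, giving 21% + 48% = 69%.
Chain via Beacon Ventures LLC → Copperline Energy Co. (R2): 69% × 69% × 14% = 6.6654% of Summit Group plc.
6.6654% falls short of the 20% threshold by 13.3346 percentage points.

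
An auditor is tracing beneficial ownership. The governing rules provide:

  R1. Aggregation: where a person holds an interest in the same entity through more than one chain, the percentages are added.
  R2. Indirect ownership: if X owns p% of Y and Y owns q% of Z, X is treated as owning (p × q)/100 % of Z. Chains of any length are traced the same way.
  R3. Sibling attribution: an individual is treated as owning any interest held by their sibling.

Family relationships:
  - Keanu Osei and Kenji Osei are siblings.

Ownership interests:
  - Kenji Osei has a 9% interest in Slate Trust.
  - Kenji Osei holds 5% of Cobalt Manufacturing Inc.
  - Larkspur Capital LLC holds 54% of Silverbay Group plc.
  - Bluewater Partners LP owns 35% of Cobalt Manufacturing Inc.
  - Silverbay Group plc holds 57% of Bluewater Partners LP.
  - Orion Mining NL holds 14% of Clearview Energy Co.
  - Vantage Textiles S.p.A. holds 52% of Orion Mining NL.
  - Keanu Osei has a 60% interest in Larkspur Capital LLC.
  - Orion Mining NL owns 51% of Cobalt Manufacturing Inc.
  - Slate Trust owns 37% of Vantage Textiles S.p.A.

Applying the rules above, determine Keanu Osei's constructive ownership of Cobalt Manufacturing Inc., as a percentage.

12.346916%

By sibling attribution (R3), Keanu Osei is treated as owning Kenji Osei's 9% interest in Slate Trust.
By sibling attribution (R3), Keanu Osei is treated as owning Kenji Osei's 5% interest in Cobalt Manufacturing Inc.
Chain via Larkspur Capital LLC → Silverbay Group plc → Bluewater Partners LP (R2): 60% × 54% × 57% × 35% = 6.4638% of Cobalt Manufacturing Inc.
Chain via Slate Trust → Vantage Textiles S.p.A. → Orion Mining NL (R2): 9% × 37% × 52% × 51% = 0.883116% of Cobalt Manufacturing Inc.
Direct interest in Cobalt Manufacturing Inc: 5%.
Aggregating (R1): 6.4638% + 0.883116% + 5% = 12.346916%.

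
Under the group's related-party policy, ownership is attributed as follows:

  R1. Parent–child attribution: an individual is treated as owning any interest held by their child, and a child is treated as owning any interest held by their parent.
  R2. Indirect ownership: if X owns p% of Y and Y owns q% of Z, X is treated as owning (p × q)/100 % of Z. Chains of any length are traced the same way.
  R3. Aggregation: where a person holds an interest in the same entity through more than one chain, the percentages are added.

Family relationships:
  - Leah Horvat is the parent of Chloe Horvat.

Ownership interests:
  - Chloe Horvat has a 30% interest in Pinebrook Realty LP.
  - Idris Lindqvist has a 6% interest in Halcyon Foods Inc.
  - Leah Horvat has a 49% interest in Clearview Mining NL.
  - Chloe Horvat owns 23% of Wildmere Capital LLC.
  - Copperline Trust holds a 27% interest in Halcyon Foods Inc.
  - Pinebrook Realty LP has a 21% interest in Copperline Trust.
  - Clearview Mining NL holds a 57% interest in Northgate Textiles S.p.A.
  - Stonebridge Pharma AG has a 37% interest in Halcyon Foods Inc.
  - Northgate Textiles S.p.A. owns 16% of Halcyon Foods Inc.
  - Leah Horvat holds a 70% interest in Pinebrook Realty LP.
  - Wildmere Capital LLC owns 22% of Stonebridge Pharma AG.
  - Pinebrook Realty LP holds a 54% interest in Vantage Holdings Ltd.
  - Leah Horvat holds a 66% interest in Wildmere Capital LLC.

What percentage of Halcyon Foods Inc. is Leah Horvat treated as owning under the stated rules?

17.3834%

By parent–child attribution (R1), Leah Horvat is treated as also owning Chloe Horvat's interest in Pinebrook Realty LP, giving 70% + 30% = 100%.
By parent–child attribution (R1), Leah Horvat is treated as also owning Chloe Horvat's interest in Wildmere Capital LLC, giving 66% + 23% = 89%.
Chain via Pinebrook Realty LP → Copperline Trust (R2): 100% × 21% × 27% = 5.67% of Halcyon Foods Inc.
Chain via Clearview Mining NL → Northgate Textiles S.p.A. (R2): 49% × 57% × 16% = 4.4688% of Halcyon Foods Inc.
Chain via Wildmere Capital LLC → Stonebridge Pharma AG (R2): 89% × 22% × 37% = 7.2446% of Halcyon Foods Inc.
Aggregating (R3): 5.67% + 4.4688% + 7.2446% = 17.3834%.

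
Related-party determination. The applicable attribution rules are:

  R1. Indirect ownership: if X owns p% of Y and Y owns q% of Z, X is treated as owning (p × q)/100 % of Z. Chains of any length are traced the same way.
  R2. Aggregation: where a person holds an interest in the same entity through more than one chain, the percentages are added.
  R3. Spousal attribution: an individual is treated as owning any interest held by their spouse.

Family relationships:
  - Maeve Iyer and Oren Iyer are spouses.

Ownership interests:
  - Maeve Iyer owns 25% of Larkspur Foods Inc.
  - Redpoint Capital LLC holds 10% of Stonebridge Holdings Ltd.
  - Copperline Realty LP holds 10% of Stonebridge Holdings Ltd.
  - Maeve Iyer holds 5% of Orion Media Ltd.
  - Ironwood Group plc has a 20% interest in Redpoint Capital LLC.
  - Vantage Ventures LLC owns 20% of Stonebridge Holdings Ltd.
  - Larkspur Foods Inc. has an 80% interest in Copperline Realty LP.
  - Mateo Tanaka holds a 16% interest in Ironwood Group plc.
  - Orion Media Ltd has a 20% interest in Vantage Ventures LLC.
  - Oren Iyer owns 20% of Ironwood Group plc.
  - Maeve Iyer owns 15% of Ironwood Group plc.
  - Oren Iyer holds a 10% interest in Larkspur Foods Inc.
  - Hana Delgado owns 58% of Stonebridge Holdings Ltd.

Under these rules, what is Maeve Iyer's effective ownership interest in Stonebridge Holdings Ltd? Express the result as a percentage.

By spousal attribution (R3), Maeve Iyer is treated as also owning Oren Iyer's interest in Ironwood Group plc, giving 15% + 20% = 35%.
By spousal attribution (R3), Maeve Iyer is treated as also owning Oren Iyer's interest in Larkspur Foods Inc, giving 25% + 10% = 35%.
Chain via Orion Media Ltd → Vantage Ventures LLC (R1): 5% × 20% × 20% = 0.2% of Stonebridge Holdings Ltd.
Chain via Ironwood Group plc → Redpoint Capital LLC (R1): 35% × 20% × 10% = 0.7% of Stonebridge Holdings Ltd.
Chain via Larkspur Foods Inc. → Copperline Realty LP (R1): 35% × 80% × 10% = 2.8% of Stonebridge Holdings Ltd.
Aggregating (R2): 0.2% + 0.7% + 2.8% = 3.7%.

3.7%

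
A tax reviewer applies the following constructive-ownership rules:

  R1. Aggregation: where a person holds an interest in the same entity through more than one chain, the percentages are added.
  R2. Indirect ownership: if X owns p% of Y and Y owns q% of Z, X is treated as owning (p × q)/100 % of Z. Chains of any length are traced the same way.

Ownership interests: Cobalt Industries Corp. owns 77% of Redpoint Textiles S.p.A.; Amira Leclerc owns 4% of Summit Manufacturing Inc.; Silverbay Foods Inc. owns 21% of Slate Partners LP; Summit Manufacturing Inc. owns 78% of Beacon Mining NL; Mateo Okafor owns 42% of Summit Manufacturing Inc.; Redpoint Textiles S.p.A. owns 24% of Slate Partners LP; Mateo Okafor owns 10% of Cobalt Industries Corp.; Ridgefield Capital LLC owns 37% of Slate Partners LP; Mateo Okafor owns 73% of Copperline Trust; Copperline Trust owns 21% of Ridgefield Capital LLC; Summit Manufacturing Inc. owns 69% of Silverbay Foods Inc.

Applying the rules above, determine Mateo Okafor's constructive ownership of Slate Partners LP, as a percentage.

Chain via Cobalt Industries Corp. → Redpoint Textiles S.p.A. (R2): 10% × 77% × 24% = 1.848% of Slate Partners LP.
Chain via Copperline Trust → Ridgefield Capital LLC (R2): 73% × 21% × 37% = 5.6721% of Slate Partners LP.
Chain via Summit Manufacturing Inc. → Silverbay Foods Inc. (R2): 42% × 69% × 21% = 6.0858% of Slate Partners LP.
Aggregating (R1): 1.848% + 5.6721% + 6.0858% = 13.6059%.

13.6059%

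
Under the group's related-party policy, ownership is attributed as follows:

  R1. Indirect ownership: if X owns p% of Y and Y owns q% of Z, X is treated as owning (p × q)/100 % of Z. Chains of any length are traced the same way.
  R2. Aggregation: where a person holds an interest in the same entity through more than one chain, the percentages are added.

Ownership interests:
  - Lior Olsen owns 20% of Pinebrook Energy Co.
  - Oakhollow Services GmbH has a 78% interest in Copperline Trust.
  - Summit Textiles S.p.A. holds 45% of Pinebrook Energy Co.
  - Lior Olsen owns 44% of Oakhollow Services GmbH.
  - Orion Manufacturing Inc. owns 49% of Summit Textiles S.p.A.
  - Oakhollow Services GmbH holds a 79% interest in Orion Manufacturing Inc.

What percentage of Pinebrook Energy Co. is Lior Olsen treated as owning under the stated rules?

Chain via Oakhollow Services GmbH → Orion Manufacturing Inc. → Summit Textiles S.p.A. (R1): 44% × 79% × 49% × 45% = 7.66458% of Pinebrook Energy Co.
Direct interest in Pinebrook Energy Co: 20%.
Aggregating (R2): 7.66458% + 20% = 27.66458%.

27.66458%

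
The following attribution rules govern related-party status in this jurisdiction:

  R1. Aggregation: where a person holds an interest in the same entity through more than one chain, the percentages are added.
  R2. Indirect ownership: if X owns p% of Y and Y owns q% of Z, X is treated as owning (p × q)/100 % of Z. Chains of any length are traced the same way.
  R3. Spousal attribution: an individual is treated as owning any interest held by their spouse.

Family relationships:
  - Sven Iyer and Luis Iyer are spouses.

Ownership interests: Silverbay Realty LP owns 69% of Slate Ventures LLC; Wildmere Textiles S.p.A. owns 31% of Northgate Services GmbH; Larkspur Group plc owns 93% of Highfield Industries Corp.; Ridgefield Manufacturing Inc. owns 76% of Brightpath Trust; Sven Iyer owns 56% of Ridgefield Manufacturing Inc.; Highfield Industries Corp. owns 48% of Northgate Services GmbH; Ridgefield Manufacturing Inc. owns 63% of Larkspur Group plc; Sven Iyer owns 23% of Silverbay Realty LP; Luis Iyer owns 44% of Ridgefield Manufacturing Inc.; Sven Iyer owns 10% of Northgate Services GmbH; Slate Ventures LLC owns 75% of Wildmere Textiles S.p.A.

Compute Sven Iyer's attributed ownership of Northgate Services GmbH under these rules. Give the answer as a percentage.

41.812975%

By spousal attribution (R3), Sven Iyer is treated as also owning Luis Iyer's interest in Ridgefield Manufacturing Inc, giving 56% + 44% = 100%.
Chain via Ridgefield Manufacturing Inc. → Larkspur Group plc → Highfield Industries Corp. (R2): 100% × 63% × 93% × 48% = 28.1232% of Northgate Services GmbH.
Chain via Silverbay Realty LP → Slate Ventures LLC → Wildmere Textiles S.p.A. (R2): 23% × 69% × 75% × 31% = 3.689775% of Northgate Services GmbH.
Direct interest in Northgate Services GmbH: 10%.
Aggregating (R1): 28.1232% + 3.689775% + 10% = 41.812975%.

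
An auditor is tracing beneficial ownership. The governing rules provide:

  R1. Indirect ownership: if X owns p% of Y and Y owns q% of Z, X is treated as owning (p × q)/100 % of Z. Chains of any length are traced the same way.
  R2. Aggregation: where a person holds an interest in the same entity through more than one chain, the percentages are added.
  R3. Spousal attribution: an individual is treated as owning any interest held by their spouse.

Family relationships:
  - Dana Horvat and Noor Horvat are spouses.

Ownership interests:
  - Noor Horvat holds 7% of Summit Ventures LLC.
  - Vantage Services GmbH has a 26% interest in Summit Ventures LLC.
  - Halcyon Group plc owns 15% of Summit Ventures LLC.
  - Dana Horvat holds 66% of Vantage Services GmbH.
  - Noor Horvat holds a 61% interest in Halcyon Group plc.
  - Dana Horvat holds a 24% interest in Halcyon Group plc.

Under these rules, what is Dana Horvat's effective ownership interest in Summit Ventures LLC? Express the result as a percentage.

By spousal attribution (R3), Dana Horvat is treated as also owning Noor Horvat's interest in Halcyon Group plc, giving 24% + 61% = 85%.
By spousal attribution (R3), Dana Horvat is treated as owning Noor Horvat's 7% interest in Summit Ventures LLC.
Chain via Halcyon Group plc (R1): 85% × 15% = 12.75% of Summit Ventures LLC.
Chain via Vantage Services GmbH (R1): 66% × 26% = 17.16% of Summit Ventures LLC.
Direct interest in Summit Ventures LLC: 7%.
Aggregating (R2): 12.75% + 17.16% + 7% = 36.91%.

36.91%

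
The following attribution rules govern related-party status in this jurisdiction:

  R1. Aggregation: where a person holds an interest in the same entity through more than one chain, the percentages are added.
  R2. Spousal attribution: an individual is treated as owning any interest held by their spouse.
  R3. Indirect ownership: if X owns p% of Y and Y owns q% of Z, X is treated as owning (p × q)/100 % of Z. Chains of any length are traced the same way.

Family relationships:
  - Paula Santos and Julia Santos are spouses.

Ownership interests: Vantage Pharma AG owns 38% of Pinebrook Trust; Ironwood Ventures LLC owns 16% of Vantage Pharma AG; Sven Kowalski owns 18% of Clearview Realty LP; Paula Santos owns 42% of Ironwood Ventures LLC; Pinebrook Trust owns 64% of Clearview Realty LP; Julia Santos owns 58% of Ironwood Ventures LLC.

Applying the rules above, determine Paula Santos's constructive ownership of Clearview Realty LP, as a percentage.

By spousal attribution (R2), Paula Santos is treated as also owning Julia Santos's interest in Ironwood Ventures LLC, giving 42% + 58% = 100%.
Chain via Ironwood Ventures LLC → Vantage Pharma AG → Pinebrook Trust (R3): 100% × 16% × 38% × 64% = 3.8912% of Clearview Realty LP.

3.8912%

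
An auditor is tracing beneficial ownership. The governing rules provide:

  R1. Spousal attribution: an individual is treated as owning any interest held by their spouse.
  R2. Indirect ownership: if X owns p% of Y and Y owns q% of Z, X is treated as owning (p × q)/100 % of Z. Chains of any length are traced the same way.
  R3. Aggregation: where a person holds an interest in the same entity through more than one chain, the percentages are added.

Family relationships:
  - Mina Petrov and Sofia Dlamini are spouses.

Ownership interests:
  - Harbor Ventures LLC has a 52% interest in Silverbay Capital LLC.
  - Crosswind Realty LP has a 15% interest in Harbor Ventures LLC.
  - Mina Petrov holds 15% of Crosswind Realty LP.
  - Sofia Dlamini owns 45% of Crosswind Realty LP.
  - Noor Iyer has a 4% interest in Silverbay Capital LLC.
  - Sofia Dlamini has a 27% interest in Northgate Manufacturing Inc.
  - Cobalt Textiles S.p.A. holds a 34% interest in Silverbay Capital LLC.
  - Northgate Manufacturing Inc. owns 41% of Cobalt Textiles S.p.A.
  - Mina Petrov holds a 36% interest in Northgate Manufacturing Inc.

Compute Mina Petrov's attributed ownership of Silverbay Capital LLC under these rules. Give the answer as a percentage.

13.4622%

By spousal attribution (R1), Mina Petrov is treated as also owning Sofia Dlamini's interest in Northgate Manufacturing Inc, giving 36% + 27% = 63%.
By spousal attribution (R1), Mina Petrov is treated as also owning Sofia Dlamini's interest in Crosswind Realty LP, giving 15% + 45% = 60%.
Chain via Northgate Manufacturing Inc. → Cobalt Textiles S.p.A. (R2): 63% × 41% × 34% = 8.7822% of Silverbay Capital LLC.
Chain via Crosswind Realty LP → Harbor Ventures LLC (R2): 60% × 15% × 52% = 4.68% of Silverbay Capital LLC.
Aggregating (R3): 8.7822% + 4.68% = 13.4622%.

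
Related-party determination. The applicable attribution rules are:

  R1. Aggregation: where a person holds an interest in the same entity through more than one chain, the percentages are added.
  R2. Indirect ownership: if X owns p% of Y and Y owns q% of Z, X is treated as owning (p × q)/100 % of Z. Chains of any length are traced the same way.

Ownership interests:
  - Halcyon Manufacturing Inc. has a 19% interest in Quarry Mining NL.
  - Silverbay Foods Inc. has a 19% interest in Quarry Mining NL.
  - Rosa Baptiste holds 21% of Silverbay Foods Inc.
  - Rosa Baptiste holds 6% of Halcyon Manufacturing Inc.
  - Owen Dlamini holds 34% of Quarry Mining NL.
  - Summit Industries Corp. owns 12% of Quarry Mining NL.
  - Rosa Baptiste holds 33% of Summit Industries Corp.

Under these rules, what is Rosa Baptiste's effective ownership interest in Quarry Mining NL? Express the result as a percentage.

Chain via Summit Industries Corp. (R2): 33% × 12% = 3.96% of Quarry Mining NL.
Chain via Silverbay Foods Inc. (R2): 21% × 19% = 3.99% of Quarry Mining NL.
Chain via Halcyon Manufacturing Inc. (R2): 6% × 19% = 1.14% of Quarry Mining NL.
Aggregating (R1): 3.96% + 3.99% + 1.14% = 9.09%.

9.09%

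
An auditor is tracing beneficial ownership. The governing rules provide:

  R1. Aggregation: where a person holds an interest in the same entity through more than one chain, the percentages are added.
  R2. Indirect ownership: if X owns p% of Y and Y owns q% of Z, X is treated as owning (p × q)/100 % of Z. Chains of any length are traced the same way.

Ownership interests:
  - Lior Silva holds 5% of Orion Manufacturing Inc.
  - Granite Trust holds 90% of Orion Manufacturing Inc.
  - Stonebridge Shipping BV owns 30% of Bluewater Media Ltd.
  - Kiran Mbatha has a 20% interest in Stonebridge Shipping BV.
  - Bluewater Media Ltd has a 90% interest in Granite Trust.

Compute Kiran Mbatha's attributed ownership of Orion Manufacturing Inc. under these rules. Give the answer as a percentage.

Chain via Stonebridge Shipping BV → Bluewater Media Ltd → Granite Trust (R2): 20% × 30% × 90% × 90% = 4.86% of Orion Manufacturing Inc.

4.86%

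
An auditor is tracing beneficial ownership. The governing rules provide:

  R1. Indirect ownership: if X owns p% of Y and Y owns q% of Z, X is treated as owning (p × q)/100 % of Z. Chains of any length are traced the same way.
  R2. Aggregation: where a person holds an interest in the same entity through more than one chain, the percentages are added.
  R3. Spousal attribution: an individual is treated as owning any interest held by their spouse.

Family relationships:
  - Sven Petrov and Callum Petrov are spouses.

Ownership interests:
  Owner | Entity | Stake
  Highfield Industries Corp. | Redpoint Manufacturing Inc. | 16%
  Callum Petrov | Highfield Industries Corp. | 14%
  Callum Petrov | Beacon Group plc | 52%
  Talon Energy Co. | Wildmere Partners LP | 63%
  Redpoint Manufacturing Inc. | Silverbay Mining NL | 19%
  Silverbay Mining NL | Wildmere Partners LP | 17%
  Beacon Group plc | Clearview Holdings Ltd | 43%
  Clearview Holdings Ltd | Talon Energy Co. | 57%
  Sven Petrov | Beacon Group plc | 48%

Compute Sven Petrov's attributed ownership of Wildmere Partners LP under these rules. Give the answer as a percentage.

15.513652%

By spousal attribution (R3), Sven Petrov is treated as also owning Callum Petrov's interest in Beacon Group plc, giving 48% + 52% = 100%.
By spousal attribution (R3), Sven Petrov is treated as owning Callum Petrov's 14% interest in Highfield Industries Corp.
Chain via Beacon Group plc → Clearview Holdings Ltd → Talon Energy Co. (R1): 100% × 43% × 57% × 63% = 15.4413% of Wildmere Partners LP.
Chain via Highfield Industries Corp. → Redpoint Manufacturing Inc. → Silverbay Mining NL (R1): 14% × 16% × 19% × 17% = 0.072352% of Wildmere Partners LP.
Aggregating (R2): 15.4413% + 0.072352% = 15.513652%.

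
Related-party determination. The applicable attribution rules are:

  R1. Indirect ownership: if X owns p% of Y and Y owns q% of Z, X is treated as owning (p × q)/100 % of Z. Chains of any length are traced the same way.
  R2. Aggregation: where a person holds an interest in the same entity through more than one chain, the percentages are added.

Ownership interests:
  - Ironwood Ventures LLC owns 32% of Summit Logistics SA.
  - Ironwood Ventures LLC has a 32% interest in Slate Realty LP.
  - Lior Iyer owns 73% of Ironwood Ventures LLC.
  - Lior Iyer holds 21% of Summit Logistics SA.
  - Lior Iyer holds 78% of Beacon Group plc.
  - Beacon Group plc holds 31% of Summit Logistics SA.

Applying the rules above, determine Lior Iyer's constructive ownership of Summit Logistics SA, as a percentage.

Chain via Ironwood Ventures LLC (R1): 73% × 32% = 23.36% of Summit Logistics SA.
Chain via Beacon Group plc (R1): 78% × 31% = 24.18% of Summit Logistics SA.
Direct interest in Summit Logistics SA: 21%.
Aggregating (R2): 23.36% + 24.18% + 21% = 68.54%.

68.54%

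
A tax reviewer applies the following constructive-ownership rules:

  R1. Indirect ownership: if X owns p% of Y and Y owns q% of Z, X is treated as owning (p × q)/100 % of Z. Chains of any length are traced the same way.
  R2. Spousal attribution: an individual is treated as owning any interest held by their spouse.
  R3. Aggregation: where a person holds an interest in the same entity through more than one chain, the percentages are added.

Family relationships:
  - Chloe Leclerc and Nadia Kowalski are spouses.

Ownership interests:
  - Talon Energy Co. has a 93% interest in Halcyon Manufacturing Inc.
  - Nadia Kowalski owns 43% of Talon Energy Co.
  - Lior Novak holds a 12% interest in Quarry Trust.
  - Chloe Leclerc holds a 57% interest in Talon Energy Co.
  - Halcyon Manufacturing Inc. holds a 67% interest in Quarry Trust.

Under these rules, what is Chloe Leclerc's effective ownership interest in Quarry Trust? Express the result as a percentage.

By spousal attribution (R2), Chloe Leclerc is treated as also owning Nadia Kowalski's interest in Talon Energy Co, giving 57% + 43% = 100%.
Chain via Talon Energy Co. → Halcyon Manufacturing Inc. (R1): 100% × 93% × 67% = 62.31% of Quarry Trust.

62.31%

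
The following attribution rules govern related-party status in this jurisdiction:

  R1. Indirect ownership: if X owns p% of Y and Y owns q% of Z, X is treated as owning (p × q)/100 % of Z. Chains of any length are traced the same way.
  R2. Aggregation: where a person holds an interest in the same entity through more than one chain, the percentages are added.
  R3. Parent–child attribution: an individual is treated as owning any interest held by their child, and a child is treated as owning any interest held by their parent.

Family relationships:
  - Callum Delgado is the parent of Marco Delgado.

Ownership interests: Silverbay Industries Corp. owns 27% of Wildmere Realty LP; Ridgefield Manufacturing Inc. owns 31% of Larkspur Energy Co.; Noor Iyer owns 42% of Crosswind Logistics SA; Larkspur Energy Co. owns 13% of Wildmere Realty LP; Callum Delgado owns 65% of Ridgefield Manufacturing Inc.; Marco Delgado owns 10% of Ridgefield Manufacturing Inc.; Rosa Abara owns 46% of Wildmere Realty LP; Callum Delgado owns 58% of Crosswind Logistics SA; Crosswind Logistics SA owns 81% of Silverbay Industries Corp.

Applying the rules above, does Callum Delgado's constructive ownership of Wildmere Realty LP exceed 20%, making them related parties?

By parent–child attribution (R3), Callum Delgado is treated as also owning Marco Delgado's interest in Ridgefield Manufacturing Inc, giving 65% + 10% = 75%.
Chain via Ridgefield Manufacturing Inc. → Larkspur Energy Co. (R1): 75% × 31% × 13% = 3.0225% of Wildmere Realty LP.
Chain via Crosswind Logistics SA → Silverbay Industries Corp. (R1): 58% × 81% × 27% = 12.6846% of Wildmere Realty LP.
Aggregating (R2): 3.0225% + 12.6846% = 15.7071%.
15.7071% does not exceed the 20% threshold, so Callum is not a related party to Wildmere Realty LP.

No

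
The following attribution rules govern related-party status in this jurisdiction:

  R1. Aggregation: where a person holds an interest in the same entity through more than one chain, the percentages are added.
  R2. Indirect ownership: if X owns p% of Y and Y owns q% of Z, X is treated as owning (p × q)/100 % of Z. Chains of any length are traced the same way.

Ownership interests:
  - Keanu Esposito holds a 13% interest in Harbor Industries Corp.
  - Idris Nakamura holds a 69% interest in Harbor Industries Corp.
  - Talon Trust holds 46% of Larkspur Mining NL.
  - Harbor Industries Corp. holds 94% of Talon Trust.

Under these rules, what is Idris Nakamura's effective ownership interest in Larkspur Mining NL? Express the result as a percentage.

29.8356%

Chain via Harbor Industries Corp. → Talon Trust (R2): 69% × 94% × 46% = 29.8356% of Larkspur Mining NL.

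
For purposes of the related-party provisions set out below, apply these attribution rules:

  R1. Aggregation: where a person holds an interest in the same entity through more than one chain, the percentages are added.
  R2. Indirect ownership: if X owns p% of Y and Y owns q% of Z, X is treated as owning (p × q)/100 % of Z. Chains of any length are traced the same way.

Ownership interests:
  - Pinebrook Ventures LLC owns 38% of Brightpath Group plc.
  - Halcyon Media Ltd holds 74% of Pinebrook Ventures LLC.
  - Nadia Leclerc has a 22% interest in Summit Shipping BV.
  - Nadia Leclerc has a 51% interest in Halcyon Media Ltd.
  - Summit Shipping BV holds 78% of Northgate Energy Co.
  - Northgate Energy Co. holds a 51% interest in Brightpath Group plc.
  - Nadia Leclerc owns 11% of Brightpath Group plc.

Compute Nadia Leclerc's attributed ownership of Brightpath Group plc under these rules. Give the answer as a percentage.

34.0928%

Chain via Halcyon Media Ltd → Pinebrook Ventures LLC (R2): 51% × 74% × 38% = 14.3412% of Brightpath Group plc.
Chain via Summit Shipping BV → Northgate Energy Co. (R2): 22% × 78% × 51% = 8.7516% of Brightpath Group plc.
Direct interest in Brightpath Group plc: 11%.
Aggregating (R1): 14.3412% + 8.7516% + 11% = 34.0928%.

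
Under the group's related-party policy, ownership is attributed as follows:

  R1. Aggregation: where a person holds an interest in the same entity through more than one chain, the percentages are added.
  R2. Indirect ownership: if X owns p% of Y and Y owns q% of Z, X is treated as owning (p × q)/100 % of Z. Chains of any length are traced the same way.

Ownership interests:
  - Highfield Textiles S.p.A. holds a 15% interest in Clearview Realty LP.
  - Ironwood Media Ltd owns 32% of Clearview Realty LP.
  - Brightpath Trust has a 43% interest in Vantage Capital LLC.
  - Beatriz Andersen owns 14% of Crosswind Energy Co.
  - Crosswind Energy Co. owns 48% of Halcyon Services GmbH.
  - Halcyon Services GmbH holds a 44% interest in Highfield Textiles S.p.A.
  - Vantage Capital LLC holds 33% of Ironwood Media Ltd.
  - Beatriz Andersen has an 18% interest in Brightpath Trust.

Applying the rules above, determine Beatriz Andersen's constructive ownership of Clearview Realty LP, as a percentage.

1.260864%

Chain via Crosswind Energy Co. → Halcyon Services GmbH → Highfield Textiles S.p.A. (R2): 14% × 48% × 44% × 15% = 0.44352% of Clearview Realty LP.
Chain via Brightpath Trust → Vantage Capital LLC → Ironwood Media Ltd (R2): 18% × 43% × 33% × 32% = 0.817344% of Clearview Realty LP.
Aggregating (R1): 0.44352% + 0.817344% = 1.260864%.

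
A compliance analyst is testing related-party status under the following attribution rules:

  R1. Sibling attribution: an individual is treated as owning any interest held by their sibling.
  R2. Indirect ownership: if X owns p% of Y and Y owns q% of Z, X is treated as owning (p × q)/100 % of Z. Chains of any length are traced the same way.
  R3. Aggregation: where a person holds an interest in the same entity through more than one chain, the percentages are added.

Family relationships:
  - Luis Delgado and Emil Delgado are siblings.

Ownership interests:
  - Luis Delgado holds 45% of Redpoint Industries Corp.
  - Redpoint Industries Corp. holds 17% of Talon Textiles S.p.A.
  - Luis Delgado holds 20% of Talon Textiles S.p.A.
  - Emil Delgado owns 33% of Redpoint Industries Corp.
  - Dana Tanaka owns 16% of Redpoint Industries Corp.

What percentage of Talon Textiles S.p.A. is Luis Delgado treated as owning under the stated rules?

By sibling attribution (R1), Luis Delgado is treated as also owning Emil Delgado's interest in Redpoint Industries Corp, giving 45% + 33% = 78%.
Chain via Redpoint Industries Corp. (R2): 78% × 17% = 13.26% of Talon Textiles S.p.A.
Direct interest in Talon Textiles S.p.A: 20%.
Aggregating (R3): 13.26% + 20% = 33.26%.

33.26%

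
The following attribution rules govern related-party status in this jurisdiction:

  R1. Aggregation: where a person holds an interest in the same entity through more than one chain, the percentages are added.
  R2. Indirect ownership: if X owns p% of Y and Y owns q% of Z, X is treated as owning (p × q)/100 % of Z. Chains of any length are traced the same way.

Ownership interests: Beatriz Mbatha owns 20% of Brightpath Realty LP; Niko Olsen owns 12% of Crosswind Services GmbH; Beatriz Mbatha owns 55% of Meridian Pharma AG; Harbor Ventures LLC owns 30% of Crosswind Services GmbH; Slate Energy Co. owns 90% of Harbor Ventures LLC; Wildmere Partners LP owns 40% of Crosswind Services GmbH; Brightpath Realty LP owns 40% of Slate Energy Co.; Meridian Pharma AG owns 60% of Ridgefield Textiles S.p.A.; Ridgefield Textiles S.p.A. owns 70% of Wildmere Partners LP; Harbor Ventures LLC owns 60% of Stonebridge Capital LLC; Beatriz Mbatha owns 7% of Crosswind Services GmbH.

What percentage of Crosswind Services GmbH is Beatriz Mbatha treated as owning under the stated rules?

Chain via Meridian Pharma AG → Ridgefield Textiles S.p.A. → Wildmere Partners LP (R2): 55% × 60% × 70% × 40% = 9.24% of Crosswind Services GmbH.
Chain via Brightpath Realty LP → Slate Energy Co. → Harbor Ventures LLC (R2): 20% × 40% × 90% × 30% = 2.16% of Crosswind Services GmbH.
Direct interest in Crosswind Services GmbH: 7%.
Aggregating (R1): 9.24% + 2.16% + 7% = 18.4%.

18.4%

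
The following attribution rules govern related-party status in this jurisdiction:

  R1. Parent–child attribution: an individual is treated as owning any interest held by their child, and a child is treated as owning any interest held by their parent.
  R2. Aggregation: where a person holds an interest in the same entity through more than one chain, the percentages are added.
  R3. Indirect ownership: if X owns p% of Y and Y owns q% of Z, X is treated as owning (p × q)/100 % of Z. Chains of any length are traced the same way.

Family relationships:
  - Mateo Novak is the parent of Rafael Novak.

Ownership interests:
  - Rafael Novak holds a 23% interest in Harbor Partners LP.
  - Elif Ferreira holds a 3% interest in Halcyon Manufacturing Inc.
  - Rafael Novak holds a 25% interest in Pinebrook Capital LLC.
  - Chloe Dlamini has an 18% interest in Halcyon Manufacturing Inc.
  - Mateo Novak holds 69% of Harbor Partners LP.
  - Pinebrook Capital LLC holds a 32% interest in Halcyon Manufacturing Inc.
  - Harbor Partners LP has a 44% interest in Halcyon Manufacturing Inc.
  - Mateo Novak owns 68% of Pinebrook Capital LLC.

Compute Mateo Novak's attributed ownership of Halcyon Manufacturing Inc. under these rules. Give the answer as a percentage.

By parent–child attribution (R1), Mateo Novak is treated as also owning Rafael Novak's interest in Harbor Partners LP, giving 69% + 23% = 92%.
By parent–child attribution (R1), Mateo Novak is treated as also owning Rafael Novak's interest in Pinebrook Capital LLC, giving 68% + 25% = 93%.
Chain via Harbor Partners LP (R3): 92% × 44% = 40.48% of Halcyon Manufacturing Inc.
Chain via Pinebrook Capital LLC (R3): 93% × 32% = 29.76% of Halcyon Manufacturing Inc.
Aggregating (R2): 40.48% + 29.76% = 70.24%.

70.24%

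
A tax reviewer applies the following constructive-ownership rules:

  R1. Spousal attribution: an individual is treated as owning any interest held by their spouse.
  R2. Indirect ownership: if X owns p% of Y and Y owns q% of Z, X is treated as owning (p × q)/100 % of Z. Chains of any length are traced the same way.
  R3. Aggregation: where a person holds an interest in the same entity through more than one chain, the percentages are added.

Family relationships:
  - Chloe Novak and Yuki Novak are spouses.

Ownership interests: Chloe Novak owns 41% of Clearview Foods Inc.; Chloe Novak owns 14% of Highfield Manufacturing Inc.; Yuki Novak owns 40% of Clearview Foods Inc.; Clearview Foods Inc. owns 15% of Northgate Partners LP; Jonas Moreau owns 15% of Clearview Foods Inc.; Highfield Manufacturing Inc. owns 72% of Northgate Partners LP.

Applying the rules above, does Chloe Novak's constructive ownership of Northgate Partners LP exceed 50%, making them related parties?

By spousal attribution (R1), Chloe Novak is treated as also owning Yuki Novak's interest in Clearview Foods Inc, giving 41% + 40% = 81%.
Chain via Highfield Manufacturing Inc. (R2): 14% × 72% = 10.08% of Northgate Partners LP.
Chain via Clearview Foods Inc. (R2): 81% × 15% = 12.15% of Northgate Partners LP.
Aggregating (R3): 10.08% + 12.15% = 22.23%.
22.23% does not exceed the 50% threshold, so Chloe is not a related party to Northgate Partners LP.

No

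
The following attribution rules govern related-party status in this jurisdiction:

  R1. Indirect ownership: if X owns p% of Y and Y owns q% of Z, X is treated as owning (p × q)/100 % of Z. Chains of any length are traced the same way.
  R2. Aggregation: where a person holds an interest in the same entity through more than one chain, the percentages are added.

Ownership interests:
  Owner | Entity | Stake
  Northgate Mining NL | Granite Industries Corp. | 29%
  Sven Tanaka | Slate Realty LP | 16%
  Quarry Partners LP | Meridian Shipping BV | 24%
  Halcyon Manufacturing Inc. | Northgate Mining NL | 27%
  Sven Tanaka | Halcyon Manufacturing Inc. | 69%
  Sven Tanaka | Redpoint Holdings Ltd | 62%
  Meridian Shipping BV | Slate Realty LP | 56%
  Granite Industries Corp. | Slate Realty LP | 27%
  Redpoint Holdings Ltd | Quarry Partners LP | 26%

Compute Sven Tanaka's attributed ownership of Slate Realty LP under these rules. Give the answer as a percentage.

Chain via Redpoint Holdings Ltd → Quarry Partners LP → Meridian Shipping BV (R1): 62% × 26% × 24% × 56% = 2.166528% of Slate Realty LP.
Chain via Halcyon Manufacturing Inc. → Northgate Mining NL → Granite Industries Corp. (R1): 69% × 27% × 29% × 27% = 1.458729% of Slate Realty LP.
Direct interest in Slate Realty LP: 16%.
Aggregating (R2): 2.166528% + 1.458729% + 16% = 19.625257%.

19.625257%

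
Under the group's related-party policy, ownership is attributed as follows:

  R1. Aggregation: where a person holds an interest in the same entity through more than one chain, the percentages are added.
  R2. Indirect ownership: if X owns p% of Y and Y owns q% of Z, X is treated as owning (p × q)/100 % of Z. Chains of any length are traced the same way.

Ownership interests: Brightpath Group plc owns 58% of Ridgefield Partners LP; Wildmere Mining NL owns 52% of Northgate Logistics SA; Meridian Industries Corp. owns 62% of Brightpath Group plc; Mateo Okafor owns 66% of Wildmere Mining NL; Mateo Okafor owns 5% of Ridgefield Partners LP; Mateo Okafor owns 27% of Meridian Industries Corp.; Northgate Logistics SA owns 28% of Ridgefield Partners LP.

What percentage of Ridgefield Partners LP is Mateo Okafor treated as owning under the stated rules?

Chain via Wildmere Mining NL → Northgate Logistics SA (R2): 66% × 52% × 28% = 9.6096% of Ridgefield Partners LP.
Chain via Meridian Industries Corp. → Brightpath Group plc (R2): 27% × 62% × 58% = 9.7092% of Ridgefield Partners LP.
Direct interest in Ridgefield Partners LP: 5%.
Aggregating (R1): 9.6096% + 9.7092% + 5% = 24.3188%.

24.3188%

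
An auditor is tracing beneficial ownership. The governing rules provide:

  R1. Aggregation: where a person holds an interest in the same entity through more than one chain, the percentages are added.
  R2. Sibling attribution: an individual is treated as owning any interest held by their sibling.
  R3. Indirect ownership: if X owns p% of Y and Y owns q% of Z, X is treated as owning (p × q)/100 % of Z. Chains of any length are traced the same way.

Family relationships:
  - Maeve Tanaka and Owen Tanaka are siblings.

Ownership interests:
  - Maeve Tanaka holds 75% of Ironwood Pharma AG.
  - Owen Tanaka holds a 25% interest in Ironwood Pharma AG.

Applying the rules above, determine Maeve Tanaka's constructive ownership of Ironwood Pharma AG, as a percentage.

100%

By sibling attribution (R2), Maeve Tanaka is treated as also owning Owen Tanaka's interest in Ironwood Pharma AG, giving 75% + 25% = 100%.
Direct interest in Ironwood Pharma AG: 100%.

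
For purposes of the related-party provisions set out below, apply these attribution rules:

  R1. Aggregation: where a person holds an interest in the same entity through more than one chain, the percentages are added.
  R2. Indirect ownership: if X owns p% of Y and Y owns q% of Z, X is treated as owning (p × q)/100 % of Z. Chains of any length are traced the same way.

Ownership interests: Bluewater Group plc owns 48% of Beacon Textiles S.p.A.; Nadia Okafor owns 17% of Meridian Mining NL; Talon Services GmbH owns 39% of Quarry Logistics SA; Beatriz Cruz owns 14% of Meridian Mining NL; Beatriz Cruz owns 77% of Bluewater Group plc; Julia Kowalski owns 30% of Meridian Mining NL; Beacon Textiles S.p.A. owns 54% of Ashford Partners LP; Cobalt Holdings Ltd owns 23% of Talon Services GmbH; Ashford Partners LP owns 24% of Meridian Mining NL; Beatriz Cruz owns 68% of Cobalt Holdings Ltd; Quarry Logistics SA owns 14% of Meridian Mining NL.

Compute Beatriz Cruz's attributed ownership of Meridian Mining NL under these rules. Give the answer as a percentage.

Chain via Cobalt Holdings Ltd → Talon Services GmbH → Quarry Logistics SA (R2): 68% × 23% × 39% × 14% = 0.853944% of Meridian Mining NL.
Chain via Bluewater Group plc → Beacon Textiles S.p.A. → Ashford Partners LP (R2): 77% × 48% × 54% × 24% = 4.790016% of Meridian Mining NL.
Direct interest in Meridian Mining NL: 14%.
Aggregating (R1): 0.853944% + 4.790016% + 14% = 19.64396%.

19.64396%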